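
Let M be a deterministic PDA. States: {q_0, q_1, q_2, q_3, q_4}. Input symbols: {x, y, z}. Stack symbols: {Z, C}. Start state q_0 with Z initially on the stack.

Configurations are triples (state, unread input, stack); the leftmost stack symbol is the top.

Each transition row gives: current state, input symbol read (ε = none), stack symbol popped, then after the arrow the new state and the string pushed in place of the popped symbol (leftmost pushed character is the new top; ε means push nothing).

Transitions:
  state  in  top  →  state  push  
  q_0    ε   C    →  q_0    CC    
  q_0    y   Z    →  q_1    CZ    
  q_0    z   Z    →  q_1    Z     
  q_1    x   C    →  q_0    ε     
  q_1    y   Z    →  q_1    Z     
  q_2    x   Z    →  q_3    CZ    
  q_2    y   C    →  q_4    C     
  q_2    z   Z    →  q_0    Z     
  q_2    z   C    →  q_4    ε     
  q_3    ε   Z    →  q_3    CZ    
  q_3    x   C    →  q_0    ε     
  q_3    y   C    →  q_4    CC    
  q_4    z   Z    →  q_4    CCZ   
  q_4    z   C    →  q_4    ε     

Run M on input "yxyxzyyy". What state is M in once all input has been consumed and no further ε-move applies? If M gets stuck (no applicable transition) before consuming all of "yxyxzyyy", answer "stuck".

q_1

(q_0, yxyxzyyy, Z)
  read y, top Z: go to q_1, push CZ → (q_1, xyxzyyy, CZ)
  read x, top C: go to q_0, push ε → (q_0, yxzyyy, Z)
  read y, top Z: go to q_1, push CZ → (q_1, xzyyy, CZ)
  read x, top C: go to q_0, push ε → (q_0, zyyy, Z)
  read z, top Z: go to q_1, push Z → (q_1, yyy, Z)
  read y, top Z: go to q_1, push Z → (q_1, yy, Z)
  read y, top Z: go to q_1, push Z → (q_1, y, Z)
  read y, top Z: go to q_1, push Z → (q_1, ε, Z)
All input consumed; M is in state q_1.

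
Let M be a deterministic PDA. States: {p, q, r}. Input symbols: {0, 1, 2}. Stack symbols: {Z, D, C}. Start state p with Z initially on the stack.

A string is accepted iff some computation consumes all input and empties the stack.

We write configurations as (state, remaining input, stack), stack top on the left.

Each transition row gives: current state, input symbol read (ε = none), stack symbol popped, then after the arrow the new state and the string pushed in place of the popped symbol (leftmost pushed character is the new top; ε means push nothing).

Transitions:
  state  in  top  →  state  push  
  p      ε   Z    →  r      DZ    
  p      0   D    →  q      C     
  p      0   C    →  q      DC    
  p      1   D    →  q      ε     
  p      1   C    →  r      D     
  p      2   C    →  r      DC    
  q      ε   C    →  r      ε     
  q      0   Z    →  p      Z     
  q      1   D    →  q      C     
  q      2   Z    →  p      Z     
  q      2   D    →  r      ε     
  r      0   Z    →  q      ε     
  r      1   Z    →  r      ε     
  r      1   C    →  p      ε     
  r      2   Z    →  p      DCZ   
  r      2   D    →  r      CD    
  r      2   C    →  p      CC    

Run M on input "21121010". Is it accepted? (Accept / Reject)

Reject

(p, 21121010, Z)
  ε-move, top Z: go to r, push DZ → (r, 21121010, DZ)
  read 2, top D: go to r, push CD → (r, 1121010, CDZ)
  read 1, top C: go to p, push ε → (p, 121010, DZ)
  read 1, top D: go to q, push ε → (q, 21010, Z)
  read 2, top Z: go to p, push Z → (p, 1010, Z)
  ε-move, top Z: go to r, push DZ → (r, 1010, DZ)
No transition applies at (r, 1010, DZ); input not fully consumed.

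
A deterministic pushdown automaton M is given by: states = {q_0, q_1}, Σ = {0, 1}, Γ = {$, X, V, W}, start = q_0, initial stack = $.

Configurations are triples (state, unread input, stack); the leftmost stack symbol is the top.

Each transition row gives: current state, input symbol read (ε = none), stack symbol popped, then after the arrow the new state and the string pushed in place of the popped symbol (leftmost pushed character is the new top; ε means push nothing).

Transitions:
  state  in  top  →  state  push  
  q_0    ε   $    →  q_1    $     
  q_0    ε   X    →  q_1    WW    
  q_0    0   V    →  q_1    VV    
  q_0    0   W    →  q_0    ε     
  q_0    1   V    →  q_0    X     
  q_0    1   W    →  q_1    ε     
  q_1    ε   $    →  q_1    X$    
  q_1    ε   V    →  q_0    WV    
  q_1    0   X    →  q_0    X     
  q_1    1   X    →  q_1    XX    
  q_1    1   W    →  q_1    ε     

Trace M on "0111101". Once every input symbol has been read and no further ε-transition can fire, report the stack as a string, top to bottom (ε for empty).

WXX$

(q_0, 0111101, $)
  ε-move, top $: go to q_1, push $ → (q_1, 0111101, $)
  ε-move, top $: go to q_1, push X$ → (q_1, 0111101, X$)
  read 0, top X: go to q_0, push X → (q_0, 111101, X$)
  ε-move, top X: go to q_1, push WW → (q_1, 111101, WW$)
  read 1, top W: go to q_1, push ε → (q_1, 11101, W$)
  read 1, top W: go to q_1, push ε → (q_1, 1101, $)
  ε-move, top $: go to q_1, push X$ → (q_1, 1101, X$)
  read 1, top X: go to q_1, push XX → (q_1, 101, XX$)
  read 1, top X: go to q_1, push XX → (q_1, 01, XXX$)
  read 0, top X: go to q_0, push X → (q_0, 1, XXX$)
  ε-move, top X: go to q_1, push WW → (q_1, 1, WWXX$)
  read 1, top W: go to q_1, push ε → (q_1, ε, WXX$)
All input consumed in state q_1 with stack WXX$.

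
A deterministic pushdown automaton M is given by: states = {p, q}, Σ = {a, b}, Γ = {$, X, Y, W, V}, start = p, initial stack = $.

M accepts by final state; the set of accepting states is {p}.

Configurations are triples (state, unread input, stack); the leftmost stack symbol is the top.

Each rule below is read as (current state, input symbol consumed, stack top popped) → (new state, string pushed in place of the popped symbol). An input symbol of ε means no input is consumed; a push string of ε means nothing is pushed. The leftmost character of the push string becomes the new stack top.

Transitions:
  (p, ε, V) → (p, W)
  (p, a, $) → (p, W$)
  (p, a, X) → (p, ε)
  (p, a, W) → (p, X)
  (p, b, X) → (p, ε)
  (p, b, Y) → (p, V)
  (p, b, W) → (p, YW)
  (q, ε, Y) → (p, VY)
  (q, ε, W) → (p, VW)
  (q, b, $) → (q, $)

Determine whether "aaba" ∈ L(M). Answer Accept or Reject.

Accept

(p, aaba, $)
  read a, top $: go to p, push W$ → (p, aba, W$)
  read a, top W: go to p, push X → (p, ba, X$)
  read b, top X: go to p, push ε → (p, a, $)
  read a, top $: go to p, push W$ → (p, ε, W$)
All input consumed; state p ∈ F.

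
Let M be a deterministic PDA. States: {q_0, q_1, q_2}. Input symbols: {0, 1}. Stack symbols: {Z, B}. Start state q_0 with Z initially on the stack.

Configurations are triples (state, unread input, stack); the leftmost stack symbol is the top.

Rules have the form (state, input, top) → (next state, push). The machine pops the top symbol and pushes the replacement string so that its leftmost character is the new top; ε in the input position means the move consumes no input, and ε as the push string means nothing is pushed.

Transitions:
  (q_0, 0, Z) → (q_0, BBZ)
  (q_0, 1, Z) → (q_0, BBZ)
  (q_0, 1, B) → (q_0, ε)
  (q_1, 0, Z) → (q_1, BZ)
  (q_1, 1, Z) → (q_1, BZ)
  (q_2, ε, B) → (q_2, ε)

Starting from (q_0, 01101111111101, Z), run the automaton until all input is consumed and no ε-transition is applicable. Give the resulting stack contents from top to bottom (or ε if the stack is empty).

BZ

(q_0, 01101111111101, Z)
  read 0, top Z: go to q_0, push BBZ → (q_0, 1101111111101, BBZ)
  read 1, top B: go to q_0, push ε → (q_0, 101111111101, BZ)
  read 1, top B: go to q_0, push ε → (q_0, 01111111101, Z)
  read 0, top Z: go to q_0, push BBZ → (q_0, 1111111101, BBZ)
  read 1, top B: go to q_0, push ε → (q_0, 111111101, BZ)
  read 1, top B: go to q_0, push ε → (q_0, 11111101, Z)
  read 1, top Z: go to q_0, push BBZ → (q_0, 1111101, BBZ)
  read 1, top B: go to q_0, push ε → (q_0, 111101, BZ)
  read 1, top B: go to q_0, push ε → (q_0, 11101, Z)
  read 1, top Z: go to q_0, push BBZ → (q_0, 1101, BBZ)
  read 1, top B: go to q_0, push ε → (q_0, 101, BZ)
  read 1, top B: go to q_0, push ε → (q_0, 01, Z)
  read 0, top Z: go to q_0, push BBZ → (q_0, 1, BBZ)
  read 1, top B: go to q_0, push ε → (q_0, ε, BZ)
All input consumed in state q_0 with stack BZ.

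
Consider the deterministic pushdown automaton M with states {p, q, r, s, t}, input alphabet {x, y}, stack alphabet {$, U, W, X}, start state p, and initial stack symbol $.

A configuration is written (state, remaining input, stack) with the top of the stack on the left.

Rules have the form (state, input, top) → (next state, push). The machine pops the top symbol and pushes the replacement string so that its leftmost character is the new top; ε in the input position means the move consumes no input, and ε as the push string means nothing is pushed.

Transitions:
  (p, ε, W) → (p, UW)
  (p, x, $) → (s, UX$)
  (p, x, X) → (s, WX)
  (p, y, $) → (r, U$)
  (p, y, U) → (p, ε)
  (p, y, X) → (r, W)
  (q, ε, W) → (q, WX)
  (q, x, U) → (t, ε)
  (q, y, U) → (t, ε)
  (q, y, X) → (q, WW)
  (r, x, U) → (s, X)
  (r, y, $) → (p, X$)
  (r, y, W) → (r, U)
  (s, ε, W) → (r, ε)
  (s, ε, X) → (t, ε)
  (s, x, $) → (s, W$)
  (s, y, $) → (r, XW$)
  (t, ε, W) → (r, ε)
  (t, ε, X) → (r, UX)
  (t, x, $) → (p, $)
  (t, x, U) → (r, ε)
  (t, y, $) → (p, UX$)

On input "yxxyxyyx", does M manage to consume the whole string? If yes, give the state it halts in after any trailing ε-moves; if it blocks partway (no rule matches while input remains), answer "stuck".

r

(p, yxxyxyyx, $) ⊢ (r, xxyxyyx, U$) ⊢ (s, xyxyyx, X$) ⊢ (t, xyxyyx, $) ⊢ (p, yxyyx, $) ⊢ (r, xyyx, U$) ⊢ (s, yyx, X$) ⊢ (t, yyx, $) ⊢ (p, yx, UX$) ⊢ (p, x, X$) ⊢ (s, ε, WX$) ⊢ (r, ε, X$)
All input consumed; M is in state r.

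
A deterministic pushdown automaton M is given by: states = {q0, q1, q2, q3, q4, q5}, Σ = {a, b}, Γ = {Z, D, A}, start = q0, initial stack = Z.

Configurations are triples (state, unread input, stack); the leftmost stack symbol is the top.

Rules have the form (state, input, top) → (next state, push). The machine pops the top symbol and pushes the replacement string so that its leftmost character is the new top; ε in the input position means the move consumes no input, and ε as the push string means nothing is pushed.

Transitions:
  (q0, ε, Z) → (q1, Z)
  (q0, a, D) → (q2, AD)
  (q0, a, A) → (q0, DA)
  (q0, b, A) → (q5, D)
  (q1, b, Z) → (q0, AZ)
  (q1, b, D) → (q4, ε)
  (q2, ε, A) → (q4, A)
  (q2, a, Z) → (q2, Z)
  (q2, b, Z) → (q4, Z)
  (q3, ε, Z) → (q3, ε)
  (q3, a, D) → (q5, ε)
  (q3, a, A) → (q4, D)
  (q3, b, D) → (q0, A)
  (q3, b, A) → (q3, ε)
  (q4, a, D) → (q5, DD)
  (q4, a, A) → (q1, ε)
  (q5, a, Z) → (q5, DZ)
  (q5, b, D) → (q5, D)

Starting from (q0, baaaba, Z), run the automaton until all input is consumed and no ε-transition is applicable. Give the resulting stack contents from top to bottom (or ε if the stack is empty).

(q0, baaaba, Z) ⊢ (q1, baaaba, Z) ⊢ (q0, aaaba, AZ) ⊢ (q0, aaba, DAZ) ⊢ (q2, aba, ADAZ) ⊢ (q4, aba, ADAZ) ⊢ (q1, ba, DAZ) ⊢ (q4, a, AZ) ⊢ (q1, ε, Z)
All input consumed in state q1 with stack Z.

Z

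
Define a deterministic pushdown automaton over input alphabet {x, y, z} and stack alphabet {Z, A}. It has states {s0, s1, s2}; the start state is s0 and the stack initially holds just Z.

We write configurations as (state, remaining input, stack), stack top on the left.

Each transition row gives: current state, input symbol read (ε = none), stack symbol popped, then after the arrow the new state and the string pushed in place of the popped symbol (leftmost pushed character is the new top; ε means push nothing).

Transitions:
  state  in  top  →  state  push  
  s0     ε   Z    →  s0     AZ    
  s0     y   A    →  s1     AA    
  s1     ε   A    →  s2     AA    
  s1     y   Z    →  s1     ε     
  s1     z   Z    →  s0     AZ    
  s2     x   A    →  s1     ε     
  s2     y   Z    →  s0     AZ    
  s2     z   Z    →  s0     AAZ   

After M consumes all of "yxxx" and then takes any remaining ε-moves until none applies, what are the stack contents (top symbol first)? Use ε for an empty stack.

AAAZ

(s0, yxxx, Z)
  ε-move, top Z: go to s0, push AZ → (s0, yxxx, AZ)
  read y, top A: go to s1, push AA → (s1, xxx, AAZ)
  ε-move, top A: go to s2, push AA → (s2, xxx, AAAZ)
  read x, top A: go to s1, push ε → (s1, xx, AAZ)
  ε-move, top A: go to s2, push AA → (s2, xx, AAAZ)
  read x, top A: go to s1, push ε → (s1, x, AAZ)
  ε-move, top A: go to s2, push AA → (s2, x, AAAZ)
  read x, top A: go to s1, push ε → (s1, ε, AAZ)
  ε-move, top A: go to s2, push AA → (s2, ε, AAAZ)
All input consumed in state s2 with stack AAAZ.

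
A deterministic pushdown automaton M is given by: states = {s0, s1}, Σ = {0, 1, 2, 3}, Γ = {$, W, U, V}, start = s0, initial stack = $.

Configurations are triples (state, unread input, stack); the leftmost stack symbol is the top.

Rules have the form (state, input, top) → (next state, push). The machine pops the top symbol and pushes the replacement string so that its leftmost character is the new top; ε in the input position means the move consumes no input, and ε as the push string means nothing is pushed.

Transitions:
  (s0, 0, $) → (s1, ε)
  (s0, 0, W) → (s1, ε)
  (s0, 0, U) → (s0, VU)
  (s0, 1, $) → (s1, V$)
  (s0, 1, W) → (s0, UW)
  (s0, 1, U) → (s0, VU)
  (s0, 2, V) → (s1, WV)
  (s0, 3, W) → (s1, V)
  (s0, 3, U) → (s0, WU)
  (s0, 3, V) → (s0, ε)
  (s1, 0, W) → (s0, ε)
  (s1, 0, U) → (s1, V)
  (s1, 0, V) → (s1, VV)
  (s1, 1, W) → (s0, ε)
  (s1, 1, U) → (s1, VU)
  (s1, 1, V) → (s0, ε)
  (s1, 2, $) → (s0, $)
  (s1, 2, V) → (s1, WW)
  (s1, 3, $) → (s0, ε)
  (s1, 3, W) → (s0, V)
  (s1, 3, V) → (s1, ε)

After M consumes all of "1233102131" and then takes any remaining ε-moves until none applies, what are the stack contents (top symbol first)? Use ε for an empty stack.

VUW$

(s0, 1233102131, $)
  read 1, top $: go to s1, push V$ → (s1, 233102131, V$)
  read 2, top V: go to s1, push WW → (s1, 33102131, WW$)
  read 3, top W: go to s0, push V → (s0, 3102131, VW$)
  read 3, top V: go to s0, push ε → (s0, 102131, W$)
  read 1, top W: go to s0, push UW → (s0, 02131, UW$)
  read 0, top U: go to s0, push VU → (s0, 2131, VUW$)
  read 2, top V: go to s1, push WV → (s1, 131, WVUW$)
  read 1, top W: go to s0, push ε → (s0, 31, VUW$)
  read 3, top V: go to s0, push ε → (s0, 1, UW$)
  read 1, top U: go to s0, push VU → (s0, ε, VUW$)
All input consumed in state s0 with stack VUW$.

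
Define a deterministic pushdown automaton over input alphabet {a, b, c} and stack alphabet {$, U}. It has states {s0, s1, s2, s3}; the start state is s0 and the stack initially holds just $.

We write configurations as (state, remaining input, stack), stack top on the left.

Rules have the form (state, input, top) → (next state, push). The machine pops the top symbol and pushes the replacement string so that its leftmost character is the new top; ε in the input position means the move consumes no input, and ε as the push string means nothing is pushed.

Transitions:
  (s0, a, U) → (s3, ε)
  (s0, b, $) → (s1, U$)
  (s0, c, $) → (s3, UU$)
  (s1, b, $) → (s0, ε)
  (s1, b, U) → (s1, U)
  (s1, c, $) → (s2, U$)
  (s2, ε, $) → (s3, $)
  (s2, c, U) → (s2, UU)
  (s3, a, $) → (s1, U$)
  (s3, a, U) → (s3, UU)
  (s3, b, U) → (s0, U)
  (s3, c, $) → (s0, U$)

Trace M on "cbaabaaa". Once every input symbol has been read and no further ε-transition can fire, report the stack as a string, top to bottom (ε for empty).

UUU$

(s0, cbaabaaa, $) ⊢ (s3, baabaaa, UU$) ⊢ (s0, aabaaa, UU$) ⊢ (s3, abaaa, U$) ⊢ (s3, baaa, UU$) ⊢ (s0, aaa, UU$) ⊢ (s3, aa, U$) ⊢ (s3, a, UU$) ⊢ (s3, ε, UUU$)
All input consumed in state s3 with stack UUU$.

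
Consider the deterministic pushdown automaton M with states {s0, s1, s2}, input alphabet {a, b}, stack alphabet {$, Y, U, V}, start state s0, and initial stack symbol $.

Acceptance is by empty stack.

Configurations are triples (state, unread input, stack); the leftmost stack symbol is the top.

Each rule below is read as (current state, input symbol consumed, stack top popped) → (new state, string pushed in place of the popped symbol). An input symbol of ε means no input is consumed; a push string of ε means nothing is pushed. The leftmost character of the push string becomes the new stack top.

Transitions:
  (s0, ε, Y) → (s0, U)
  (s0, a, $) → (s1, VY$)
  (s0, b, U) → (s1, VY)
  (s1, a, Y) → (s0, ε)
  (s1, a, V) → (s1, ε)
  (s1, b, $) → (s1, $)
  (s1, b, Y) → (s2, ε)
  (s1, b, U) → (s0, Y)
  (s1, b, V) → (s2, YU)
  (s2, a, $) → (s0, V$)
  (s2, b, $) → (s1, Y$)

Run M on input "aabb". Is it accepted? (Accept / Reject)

Reject

(s0, aabb, $)
  read a, top $: go to s1, push VY$ → (s1, abb, VY$)
  read a, top V: go to s1, push ε → (s1, bb, Y$)
  read b, top Y: go to s2, push ε → (s2, b, $)
  read b, top $: go to s1, push Y$ → (s1, ε, Y$)
All input consumed; stack is Y$, not empty, and no further ε-move applies.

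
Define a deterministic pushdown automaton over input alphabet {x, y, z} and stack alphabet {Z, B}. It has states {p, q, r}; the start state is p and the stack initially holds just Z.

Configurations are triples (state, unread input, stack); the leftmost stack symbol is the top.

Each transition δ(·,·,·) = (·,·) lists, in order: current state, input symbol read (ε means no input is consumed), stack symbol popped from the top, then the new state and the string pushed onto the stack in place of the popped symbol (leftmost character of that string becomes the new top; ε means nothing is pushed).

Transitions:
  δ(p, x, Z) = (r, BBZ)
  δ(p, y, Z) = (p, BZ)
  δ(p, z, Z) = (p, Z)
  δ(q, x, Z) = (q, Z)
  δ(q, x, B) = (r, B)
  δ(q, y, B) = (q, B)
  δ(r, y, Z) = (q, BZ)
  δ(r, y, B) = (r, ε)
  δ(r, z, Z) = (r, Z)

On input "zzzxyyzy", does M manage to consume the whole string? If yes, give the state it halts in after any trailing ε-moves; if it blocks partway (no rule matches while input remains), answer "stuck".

q

(p, zzzxyyzy, Z) ⊢ (p, zzxyyzy, Z) ⊢ (p, zxyyzy, Z) ⊢ (p, xyyzy, Z) ⊢ (r, yyzy, BBZ) ⊢ (r, yzy, BZ) ⊢ (r, zy, Z) ⊢ (r, y, Z) ⊢ (q, ε, BZ)
All input consumed; M is in state q.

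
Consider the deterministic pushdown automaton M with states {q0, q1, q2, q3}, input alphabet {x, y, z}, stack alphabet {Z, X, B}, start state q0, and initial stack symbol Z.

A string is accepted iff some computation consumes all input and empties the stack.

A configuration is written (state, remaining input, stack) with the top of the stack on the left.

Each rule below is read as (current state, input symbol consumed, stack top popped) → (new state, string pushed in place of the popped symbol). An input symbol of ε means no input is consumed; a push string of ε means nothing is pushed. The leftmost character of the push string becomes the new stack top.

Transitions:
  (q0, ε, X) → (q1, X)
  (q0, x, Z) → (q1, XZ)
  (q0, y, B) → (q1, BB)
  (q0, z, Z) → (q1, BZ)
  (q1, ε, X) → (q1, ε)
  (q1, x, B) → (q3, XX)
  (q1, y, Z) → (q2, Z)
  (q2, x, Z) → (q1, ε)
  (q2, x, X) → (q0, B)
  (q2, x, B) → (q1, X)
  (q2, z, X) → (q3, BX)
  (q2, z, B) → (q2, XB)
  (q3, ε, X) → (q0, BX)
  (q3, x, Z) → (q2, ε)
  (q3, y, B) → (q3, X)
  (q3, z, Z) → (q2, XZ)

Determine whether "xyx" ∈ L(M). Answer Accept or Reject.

Accept

(q0, xyx, Z)
  read x, top Z: go to q1, push XZ → (q1, yx, XZ)
  ε-move, top X: go to q1, push ε → (q1, yx, Z)
  read y, top Z: go to q2, push Z → (q2, x, Z)
  read x, top Z: go to q1, push ε → (q1, ε, ε)
All input consumed and the stack is empty.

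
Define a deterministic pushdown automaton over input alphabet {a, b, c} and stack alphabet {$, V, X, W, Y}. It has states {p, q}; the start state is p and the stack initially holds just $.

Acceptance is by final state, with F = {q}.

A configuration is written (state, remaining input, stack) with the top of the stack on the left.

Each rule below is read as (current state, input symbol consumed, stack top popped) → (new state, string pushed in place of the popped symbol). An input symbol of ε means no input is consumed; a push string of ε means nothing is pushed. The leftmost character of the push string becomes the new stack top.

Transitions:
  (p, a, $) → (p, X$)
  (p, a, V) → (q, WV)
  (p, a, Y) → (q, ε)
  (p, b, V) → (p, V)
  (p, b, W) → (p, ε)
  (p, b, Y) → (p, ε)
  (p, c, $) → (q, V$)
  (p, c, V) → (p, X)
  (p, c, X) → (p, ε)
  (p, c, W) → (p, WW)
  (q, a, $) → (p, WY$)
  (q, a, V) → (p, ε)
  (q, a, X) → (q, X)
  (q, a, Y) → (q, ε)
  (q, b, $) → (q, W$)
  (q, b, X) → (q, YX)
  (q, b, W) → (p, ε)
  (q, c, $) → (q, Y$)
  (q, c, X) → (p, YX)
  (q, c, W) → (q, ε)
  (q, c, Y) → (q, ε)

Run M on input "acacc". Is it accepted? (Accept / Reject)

(p, acacc, $)
  read a, top $: go to p, push X$ → (p, cacc, X$)
  read c, top X: go to p, push ε → (p, acc, $)
  read a, top $: go to p, push X$ → (p, cc, X$)
  read c, top X: go to p, push ε → (p, c, $)
  read c, top $: go to q, push V$ → (q, ε, V$)
All input consumed; state q ∈ F.

Accept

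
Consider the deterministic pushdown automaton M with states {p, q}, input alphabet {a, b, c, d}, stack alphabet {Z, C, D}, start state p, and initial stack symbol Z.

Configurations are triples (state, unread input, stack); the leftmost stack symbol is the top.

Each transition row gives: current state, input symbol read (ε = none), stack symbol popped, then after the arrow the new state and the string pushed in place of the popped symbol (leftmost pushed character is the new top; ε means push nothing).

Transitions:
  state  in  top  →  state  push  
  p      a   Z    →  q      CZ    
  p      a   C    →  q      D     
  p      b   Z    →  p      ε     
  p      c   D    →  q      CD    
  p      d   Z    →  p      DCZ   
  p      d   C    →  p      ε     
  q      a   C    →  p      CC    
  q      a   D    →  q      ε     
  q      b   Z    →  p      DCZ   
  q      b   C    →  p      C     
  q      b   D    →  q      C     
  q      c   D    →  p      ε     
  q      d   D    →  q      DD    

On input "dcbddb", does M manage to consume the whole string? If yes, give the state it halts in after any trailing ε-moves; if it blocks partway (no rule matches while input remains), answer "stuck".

stuck

(p, dcbddb, Z)
  read d, top Z: go to p, push DCZ → (p, cbddb, DCZ)
  read c, top D: go to q, push CD → (q, bddb, CDCZ)
  read b, top C: go to p, push C → (p, ddb, CDCZ)
  read d, top C: go to p, push ε → (p, db, DCZ)
No transition for (p, d, top D); M blocks with input db remaining.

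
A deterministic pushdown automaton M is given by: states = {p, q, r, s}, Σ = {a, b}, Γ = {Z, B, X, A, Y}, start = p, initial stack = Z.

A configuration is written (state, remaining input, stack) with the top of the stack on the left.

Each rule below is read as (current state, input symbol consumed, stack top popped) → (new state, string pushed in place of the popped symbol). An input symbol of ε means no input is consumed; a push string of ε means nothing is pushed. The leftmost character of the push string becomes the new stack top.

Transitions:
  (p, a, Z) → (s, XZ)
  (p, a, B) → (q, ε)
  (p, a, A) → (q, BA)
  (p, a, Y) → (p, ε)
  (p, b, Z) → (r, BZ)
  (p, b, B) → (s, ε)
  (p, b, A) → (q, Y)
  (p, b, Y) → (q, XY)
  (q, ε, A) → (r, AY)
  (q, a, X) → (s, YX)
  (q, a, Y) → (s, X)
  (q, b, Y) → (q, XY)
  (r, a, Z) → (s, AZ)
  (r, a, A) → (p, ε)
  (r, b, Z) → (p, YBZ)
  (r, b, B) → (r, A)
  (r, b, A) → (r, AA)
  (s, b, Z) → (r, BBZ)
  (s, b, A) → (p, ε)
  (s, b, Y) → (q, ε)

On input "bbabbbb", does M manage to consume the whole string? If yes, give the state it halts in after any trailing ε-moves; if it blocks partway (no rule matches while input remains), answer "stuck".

(p, bbabbbb, Z)
  read b, top Z: go to r, push BZ → (r, babbbb, BZ)
  read b, top B: go to r, push A → (r, abbbb, AZ)
  read a, top A: go to p, push ε → (p, bbbb, Z)
  read b, top Z: go to r, push BZ → (r, bbb, BZ)
  read b, top B: go to r, push A → (r, bb, AZ)
  read b, top A: go to r, push AA → (r, b, AAZ)
  read b, top A: go to r, push AA → (r, ε, AAAZ)
All input consumed; M is in state r.

r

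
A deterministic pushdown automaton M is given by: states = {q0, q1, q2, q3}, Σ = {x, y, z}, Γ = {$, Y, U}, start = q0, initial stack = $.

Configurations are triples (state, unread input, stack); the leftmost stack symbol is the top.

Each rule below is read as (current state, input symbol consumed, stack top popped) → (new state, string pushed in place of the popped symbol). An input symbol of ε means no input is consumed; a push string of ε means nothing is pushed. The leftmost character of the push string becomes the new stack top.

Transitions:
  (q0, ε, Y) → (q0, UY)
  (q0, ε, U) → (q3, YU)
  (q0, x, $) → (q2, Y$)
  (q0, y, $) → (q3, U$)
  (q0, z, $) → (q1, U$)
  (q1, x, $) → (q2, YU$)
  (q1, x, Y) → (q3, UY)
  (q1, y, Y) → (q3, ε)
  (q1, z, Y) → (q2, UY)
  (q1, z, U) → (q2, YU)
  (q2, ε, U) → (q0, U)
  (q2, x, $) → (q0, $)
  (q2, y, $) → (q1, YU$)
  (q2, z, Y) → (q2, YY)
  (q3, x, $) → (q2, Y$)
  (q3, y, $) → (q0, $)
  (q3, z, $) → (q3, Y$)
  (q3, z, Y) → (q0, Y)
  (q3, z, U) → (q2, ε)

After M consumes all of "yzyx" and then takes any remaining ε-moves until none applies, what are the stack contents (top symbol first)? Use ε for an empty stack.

(q0, yzyx, $)
  read y, top $: go to q3, push U$ → (q3, zyx, U$)
  read z, top U: go to q2, push ε → (q2, yx, $)
  read y, top $: go to q1, push YU$ → (q1, x, YU$)
  read x, top Y: go to q3, push UY → (q3, ε, UYU$)
All input consumed in state q3 with stack UYU$.

UYU$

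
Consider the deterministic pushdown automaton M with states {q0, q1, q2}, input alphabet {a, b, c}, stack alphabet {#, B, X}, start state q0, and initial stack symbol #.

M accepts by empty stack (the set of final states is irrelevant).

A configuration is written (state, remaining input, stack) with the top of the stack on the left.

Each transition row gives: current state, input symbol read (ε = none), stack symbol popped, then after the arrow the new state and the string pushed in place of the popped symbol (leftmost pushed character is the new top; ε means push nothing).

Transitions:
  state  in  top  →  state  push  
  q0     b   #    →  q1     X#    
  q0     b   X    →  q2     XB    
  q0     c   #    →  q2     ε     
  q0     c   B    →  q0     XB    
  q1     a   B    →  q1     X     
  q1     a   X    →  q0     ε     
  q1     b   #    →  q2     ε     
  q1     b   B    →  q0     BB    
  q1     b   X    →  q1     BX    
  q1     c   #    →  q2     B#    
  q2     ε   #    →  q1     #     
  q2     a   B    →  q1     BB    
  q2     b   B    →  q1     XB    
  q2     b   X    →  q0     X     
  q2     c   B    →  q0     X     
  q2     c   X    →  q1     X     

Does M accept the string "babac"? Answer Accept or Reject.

(q0, babac, #)
  read b, top #: go to q1, push X# → (q1, abac, X#)
  read a, top X: go to q0, push ε → (q0, bac, #)
  read b, top #: go to q1, push X# → (q1, ac, X#)
  read a, top X: go to q0, push ε → (q0, c, #)
  read c, top #: go to q2, push ε → (q2, ε, ε)
All input consumed and the stack is empty.

Accept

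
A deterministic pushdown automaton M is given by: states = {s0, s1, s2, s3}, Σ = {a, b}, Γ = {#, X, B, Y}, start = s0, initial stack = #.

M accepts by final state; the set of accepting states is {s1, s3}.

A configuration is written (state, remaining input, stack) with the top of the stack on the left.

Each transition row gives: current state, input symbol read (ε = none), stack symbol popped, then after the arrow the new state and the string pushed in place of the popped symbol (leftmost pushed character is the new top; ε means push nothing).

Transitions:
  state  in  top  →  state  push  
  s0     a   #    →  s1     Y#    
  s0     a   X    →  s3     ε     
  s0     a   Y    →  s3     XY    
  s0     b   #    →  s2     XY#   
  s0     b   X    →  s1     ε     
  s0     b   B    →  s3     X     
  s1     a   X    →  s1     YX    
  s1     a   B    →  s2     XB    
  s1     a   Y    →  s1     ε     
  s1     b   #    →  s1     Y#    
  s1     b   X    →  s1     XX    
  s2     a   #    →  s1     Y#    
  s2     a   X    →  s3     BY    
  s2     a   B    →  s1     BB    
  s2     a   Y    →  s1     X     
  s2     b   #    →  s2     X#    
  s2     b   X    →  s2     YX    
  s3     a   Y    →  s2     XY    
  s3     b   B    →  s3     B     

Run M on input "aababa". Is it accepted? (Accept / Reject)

Accept

(s0, aababa, #) ⊢ (s1, ababa, Y#) ⊢ (s1, baba, #) ⊢ (s1, aba, Y#) ⊢ (s1, ba, #) ⊢ (s1, a, Y#) ⊢ (s1, ε, #)
All input consumed; state s1 ∈ F.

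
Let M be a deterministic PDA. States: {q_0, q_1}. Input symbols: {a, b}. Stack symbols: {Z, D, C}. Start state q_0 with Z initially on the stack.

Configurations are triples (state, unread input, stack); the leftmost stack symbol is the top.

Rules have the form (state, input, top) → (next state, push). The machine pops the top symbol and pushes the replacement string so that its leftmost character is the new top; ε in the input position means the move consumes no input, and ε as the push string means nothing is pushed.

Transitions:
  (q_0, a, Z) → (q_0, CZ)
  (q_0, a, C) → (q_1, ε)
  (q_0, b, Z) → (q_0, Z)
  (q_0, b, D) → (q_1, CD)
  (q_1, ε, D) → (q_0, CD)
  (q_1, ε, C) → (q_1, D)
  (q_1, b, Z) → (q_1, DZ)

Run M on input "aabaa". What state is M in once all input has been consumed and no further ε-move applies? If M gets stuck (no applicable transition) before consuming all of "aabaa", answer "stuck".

(q_0, aabaa, Z) ⊢ (q_0, abaa, CZ) ⊢ (q_1, baa, Z) ⊢ (q_1, aa, DZ) ⊢ (q_0, aa, CDZ) ⊢ (q_1, a, DZ) ⊢ (q_0, a, CDZ) ⊢ (q_1, ε, DZ) ⊢ (q_0, ε, CDZ)
All input consumed; M is in state q_0.

q_0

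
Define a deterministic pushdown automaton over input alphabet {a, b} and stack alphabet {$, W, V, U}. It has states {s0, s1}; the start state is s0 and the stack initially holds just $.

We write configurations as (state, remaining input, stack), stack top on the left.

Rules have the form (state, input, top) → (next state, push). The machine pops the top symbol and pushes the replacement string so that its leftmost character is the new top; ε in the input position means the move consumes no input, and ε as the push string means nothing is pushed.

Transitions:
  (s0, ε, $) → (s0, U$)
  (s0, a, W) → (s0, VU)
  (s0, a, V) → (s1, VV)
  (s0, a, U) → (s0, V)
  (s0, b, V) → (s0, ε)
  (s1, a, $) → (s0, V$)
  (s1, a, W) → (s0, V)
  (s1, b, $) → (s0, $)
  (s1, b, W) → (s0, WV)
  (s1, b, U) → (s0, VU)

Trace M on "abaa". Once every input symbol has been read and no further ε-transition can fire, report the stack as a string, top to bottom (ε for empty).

(s0, abaa, $)
  ε-move, top $: go to s0, push U$ → (s0, abaa, U$)
  read a, top U: go to s0, push V → (s0, baa, V$)
  read b, top V: go to s0, push ε → (s0, aa, $)
  ε-move, top $: go to s0, push U$ → (s0, aa, U$)
  read a, top U: go to s0, push V → (s0, a, V$)
  read a, top V: go to s1, push VV → (s1, ε, VV$)
All input consumed in state s1 with stack VV$.

VV$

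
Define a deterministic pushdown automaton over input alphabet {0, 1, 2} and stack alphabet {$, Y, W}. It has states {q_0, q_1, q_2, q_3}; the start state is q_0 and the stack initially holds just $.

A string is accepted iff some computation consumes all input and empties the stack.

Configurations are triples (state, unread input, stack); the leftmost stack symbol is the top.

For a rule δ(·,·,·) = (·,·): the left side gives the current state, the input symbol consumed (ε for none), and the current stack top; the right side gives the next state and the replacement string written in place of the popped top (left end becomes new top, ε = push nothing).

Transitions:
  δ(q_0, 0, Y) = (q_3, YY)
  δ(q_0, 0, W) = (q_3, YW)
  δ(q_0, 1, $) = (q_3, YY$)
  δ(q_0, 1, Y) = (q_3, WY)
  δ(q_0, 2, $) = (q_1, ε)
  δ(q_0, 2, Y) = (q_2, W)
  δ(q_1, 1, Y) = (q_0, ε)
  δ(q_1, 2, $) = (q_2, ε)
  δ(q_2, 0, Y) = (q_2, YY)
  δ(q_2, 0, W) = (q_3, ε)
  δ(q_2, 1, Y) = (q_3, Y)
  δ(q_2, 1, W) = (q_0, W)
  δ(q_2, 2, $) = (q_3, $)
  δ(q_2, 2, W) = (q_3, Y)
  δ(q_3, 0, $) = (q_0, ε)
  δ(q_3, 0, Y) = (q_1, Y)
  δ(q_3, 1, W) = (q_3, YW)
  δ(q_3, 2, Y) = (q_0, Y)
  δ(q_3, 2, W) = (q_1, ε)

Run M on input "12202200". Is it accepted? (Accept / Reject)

Accept

(q_0, 12202200, $) ⊢ (q_3, 2202200, YY$) ⊢ (q_0, 202200, YY$) ⊢ (q_2, 02200, WY$) ⊢ (q_3, 2200, Y$) ⊢ (q_0, 200, Y$) ⊢ (q_2, 00, W$) ⊢ (q_3, 0, $) ⊢ (q_0, ε, ε)
All input consumed and the stack is empty.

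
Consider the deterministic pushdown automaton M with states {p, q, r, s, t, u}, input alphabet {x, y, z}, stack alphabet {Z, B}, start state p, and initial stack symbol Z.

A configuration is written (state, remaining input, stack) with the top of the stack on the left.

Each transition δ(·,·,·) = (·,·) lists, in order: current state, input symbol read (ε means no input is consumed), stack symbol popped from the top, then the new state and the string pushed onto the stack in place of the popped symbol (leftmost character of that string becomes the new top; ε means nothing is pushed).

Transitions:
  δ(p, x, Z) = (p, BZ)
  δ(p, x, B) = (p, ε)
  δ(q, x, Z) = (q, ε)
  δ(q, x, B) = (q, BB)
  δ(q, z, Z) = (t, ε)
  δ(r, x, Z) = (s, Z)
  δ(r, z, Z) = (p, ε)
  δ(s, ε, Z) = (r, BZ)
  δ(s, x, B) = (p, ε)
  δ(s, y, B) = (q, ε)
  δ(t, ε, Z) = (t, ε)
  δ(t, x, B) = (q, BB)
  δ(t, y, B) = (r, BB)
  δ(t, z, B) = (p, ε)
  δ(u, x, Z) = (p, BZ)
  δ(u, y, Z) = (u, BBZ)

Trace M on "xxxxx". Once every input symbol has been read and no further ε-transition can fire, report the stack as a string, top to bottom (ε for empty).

BZ

(p, xxxxx, Z)
  read x, top Z: go to p, push BZ → (p, xxxx, BZ)
  read x, top B: go to p, push ε → (p, xxx, Z)
  read x, top Z: go to p, push BZ → (p, xx, BZ)
  read x, top B: go to p, push ε → (p, x, Z)
  read x, top Z: go to p, push BZ → (p, ε, BZ)
All input consumed in state p with stack BZ.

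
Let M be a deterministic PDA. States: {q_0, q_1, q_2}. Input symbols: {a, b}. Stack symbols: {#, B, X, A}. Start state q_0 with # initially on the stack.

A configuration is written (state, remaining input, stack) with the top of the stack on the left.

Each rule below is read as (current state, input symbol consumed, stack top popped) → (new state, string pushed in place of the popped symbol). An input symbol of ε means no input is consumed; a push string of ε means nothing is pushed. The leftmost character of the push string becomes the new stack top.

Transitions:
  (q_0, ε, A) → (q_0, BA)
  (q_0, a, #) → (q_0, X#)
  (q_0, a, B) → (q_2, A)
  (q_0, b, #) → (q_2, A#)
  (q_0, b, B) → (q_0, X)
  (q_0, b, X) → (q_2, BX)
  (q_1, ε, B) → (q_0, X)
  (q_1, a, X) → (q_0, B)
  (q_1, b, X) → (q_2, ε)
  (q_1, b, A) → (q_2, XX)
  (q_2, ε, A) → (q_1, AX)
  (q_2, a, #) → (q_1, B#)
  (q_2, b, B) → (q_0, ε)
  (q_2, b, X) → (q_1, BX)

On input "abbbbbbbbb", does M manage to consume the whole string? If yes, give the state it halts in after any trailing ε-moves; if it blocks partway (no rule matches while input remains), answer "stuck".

(q_0, abbbbbbbbb, #) ⊢ (q_0, bbbbbbbbb, X#) ⊢ (q_2, bbbbbbbb, BX#) ⊢ (q_0, bbbbbbb, X#) ⊢ (q_2, bbbbbb, BX#) ⊢ (q_0, bbbbb, X#) ⊢ (q_2, bbbb, BX#) ⊢ (q_0, bbb, X#) ⊢ (q_2, bb, BX#) ⊢ (q_0, b, X#) ⊢ (q_2, ε, BX#)
All input consumed; M is in state q_2.

q_2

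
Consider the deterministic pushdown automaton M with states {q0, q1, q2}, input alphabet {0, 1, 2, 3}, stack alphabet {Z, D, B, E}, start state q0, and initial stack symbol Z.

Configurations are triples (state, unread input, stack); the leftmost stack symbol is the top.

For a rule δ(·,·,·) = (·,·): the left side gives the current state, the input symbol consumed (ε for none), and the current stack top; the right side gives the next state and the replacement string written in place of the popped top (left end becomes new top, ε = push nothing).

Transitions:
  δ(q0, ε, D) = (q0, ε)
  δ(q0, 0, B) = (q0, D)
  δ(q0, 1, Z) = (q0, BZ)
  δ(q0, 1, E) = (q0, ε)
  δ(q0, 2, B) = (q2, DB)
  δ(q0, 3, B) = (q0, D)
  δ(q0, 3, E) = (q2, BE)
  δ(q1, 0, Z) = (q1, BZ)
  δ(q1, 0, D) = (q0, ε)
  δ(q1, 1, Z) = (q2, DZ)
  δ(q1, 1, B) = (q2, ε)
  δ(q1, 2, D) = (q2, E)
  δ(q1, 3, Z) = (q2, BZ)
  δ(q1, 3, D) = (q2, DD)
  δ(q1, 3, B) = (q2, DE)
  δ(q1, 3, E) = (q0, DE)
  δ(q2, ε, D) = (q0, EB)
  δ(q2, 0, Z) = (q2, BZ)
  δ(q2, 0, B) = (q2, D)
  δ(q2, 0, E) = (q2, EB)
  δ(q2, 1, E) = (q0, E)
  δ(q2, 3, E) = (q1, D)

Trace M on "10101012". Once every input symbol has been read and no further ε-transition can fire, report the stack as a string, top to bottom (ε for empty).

(q0, 10101012, Z)
  read 1, top Z: go to q0, push BZ → (q0, 0101012, BZ)
  read 0, top B: go to q0, push D → (q0, 101012, DZ)
  ε-move, top D: go to q0, push ε → (q0, 101012, Z)
  read 1, top Z: go to q0, push BZ → (q0, 01012, BZ)
  read 0, top B: go to q0, push D → (q0, 1012, DZ)
  ε-move, top D: go to q0, push ε → (q0, 1012, Z)
  read 1, top Z: go to q0, push BZ → (q0, 012, BZ)
  read 0, top B: go to q0, push D → (q0, 12, DZ)
  ε-move, top D: go to q0, push ε → (q0, 12, Z)
  read 1, top Z: go to q0, push BZ → (q0, 2, BZ)
  read 2, top B: go to q2, push DB → (q2, ε, DBZ)
  ε-move, top D: go to q0, push EB → (q0, ε, EBBZ)
All input consumed in state q0 with stack EBBZ.

EBBZ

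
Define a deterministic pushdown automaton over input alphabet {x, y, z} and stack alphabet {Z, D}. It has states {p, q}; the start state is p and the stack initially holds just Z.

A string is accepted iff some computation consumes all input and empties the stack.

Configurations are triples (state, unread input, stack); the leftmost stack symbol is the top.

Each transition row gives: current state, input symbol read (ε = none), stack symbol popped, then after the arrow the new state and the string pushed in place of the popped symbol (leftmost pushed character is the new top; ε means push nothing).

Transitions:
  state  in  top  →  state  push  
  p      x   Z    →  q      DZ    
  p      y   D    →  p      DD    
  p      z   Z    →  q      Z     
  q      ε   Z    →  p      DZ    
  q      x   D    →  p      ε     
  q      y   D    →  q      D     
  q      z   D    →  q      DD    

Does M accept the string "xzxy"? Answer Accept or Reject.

(p, xzxy, Z) ⊢ (q, zxy, DZ) ⊢ (q, xy, DDZ) ⊢ (p, y, DZ) ⊢ (p, ε, DDZ)
All input consumed; stack is DDZ, not empty, and no further ε-move applies.

Reject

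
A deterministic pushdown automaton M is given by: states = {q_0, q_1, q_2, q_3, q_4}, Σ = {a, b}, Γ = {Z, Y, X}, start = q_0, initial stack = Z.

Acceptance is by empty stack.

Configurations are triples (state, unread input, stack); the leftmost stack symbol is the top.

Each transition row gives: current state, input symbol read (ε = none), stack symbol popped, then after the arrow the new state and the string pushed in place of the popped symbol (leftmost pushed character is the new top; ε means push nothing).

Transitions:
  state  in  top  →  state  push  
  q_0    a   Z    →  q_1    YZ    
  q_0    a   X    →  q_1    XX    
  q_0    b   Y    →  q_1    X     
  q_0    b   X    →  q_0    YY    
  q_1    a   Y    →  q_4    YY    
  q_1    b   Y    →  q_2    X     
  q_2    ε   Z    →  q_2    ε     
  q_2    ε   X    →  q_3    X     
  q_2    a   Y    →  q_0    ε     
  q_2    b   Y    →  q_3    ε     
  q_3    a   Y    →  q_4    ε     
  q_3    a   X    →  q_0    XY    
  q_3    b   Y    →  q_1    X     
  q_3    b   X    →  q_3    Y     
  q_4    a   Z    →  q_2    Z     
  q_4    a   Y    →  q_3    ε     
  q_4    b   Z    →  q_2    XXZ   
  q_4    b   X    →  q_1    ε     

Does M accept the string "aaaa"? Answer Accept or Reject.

(q_0, aaaa, Z) ⊢ (q_1, aaa, YZ) ⊢ (q_4, aa, YYZ) ⊢ (q_3, a, YZ) ⊢ (q_4, ε, Z)
All input consumed; stack is Z, not empty, and no further ε-move applies.

Reject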